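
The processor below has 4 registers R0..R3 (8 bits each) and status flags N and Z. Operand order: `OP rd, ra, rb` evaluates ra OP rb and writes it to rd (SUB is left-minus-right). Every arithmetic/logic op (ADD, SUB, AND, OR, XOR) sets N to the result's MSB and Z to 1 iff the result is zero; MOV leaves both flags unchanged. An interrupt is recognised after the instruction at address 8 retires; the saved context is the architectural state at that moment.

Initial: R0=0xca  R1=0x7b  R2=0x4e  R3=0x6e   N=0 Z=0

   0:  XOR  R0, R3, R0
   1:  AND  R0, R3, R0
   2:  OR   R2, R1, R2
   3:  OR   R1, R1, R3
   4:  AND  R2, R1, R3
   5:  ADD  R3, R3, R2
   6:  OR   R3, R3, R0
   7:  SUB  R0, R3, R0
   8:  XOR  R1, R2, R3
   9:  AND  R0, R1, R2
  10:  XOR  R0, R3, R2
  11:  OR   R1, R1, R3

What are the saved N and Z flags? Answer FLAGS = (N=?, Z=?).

FLAGS = (N=1, Z=0)

after  0: R0=0xa4 R1=0x7b R2=0x4e R3=0x6e  N=1 Z=0
after  1: R0=0x24 R1=0x7b R2=0x4e R3=0x6e  N=0 Z=0
after  2: R0=0x24 R1=0x7b R2=0x7f R3=0x6e  N=0 Z=0
after  3: R0=0x24 R1=0x7f R2=0x7f R3=0x6e  N=0 Z=0
after  4: R0=0x24 R1=0x7f R2=0x6e R3=0x6e  N=0 Z=0
after  5: R0=0x24 R1=0x7f R2=0x6e R3=0xdc  N=1 Z=0
after  6: R0=0x24 R1=0x7f R2=0x6e R3=0xfc  N=1 Z=0
after  7: R0=0xd8 R1=0x7f R2=0x6e R3=0xfc  N=1 Z=0
after  8: R0=0xd8 R1=0x92 R2=0x6e R3=0xfc  N=1 Z=0
-- IRQ taken; context saved, return-PC = 9 --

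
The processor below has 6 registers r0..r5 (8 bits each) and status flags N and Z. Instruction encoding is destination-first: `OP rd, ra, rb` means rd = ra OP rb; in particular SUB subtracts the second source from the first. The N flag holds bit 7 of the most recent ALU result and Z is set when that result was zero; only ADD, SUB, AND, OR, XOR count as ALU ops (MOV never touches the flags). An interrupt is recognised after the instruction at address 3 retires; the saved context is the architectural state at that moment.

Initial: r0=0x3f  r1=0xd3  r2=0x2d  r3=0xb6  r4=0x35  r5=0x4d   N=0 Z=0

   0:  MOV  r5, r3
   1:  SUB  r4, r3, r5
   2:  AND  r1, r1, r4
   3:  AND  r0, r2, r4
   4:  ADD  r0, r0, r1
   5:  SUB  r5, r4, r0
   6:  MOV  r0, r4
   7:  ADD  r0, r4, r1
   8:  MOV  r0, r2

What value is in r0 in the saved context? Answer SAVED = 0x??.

SAVED = 0x00

after  0: r0=0x3f r1=0xd3 r2=0x2d r3=0xb6 r4=0x35 r5=0xb6  N=0 Z=0
after  1: r0=0x3f r1=0xd3 r2=0x2d r3=0xb6 r4=0x00 r5=0xb6  N=0 Z=1
after  2: r0=0x3f r1=0x00 r2=0x2d r3=0xb6 r4=0x00 r5=0xb6  N=0 Z=1
after  3: r0=0x00 r1=0x00 r2=0x2d r3=0xb6 r4=0x00 r5=0xb6  N=0 Z=1
-- IRQ taken; context saved, return-PC = 4 --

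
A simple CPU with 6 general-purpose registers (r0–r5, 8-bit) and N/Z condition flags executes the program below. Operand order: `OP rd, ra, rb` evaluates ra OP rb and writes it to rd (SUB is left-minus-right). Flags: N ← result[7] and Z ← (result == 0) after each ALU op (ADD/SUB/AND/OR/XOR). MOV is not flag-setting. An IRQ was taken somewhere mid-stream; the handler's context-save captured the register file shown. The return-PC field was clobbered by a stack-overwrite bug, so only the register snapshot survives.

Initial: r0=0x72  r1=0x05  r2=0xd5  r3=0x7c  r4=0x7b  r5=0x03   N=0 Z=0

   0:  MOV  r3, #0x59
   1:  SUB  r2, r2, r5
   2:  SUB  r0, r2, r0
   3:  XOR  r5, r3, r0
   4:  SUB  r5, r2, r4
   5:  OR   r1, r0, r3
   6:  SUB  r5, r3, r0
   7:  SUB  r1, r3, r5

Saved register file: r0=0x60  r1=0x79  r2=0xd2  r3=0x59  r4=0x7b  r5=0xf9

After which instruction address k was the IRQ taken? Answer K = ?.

after  0: r0=0x72 r1=0x05 r2=0xd5 r3=0x59 r4=0x7b r5=0x03  N=0 Z=0
after  1: r0=0x72 r1=0x05 r2=0xd2 r3=0x59 r4=0x7b r5=0x03  N=1 Z=0
after  2: r0=0x60 r1=0x05 r2=0xd2 r3=0x59 r4=0x7b r5=0x03  N=0 Z=0
after  3: r0=0x60 r1=0x05 r2=0xd2 r3=0x59 r4=0x7b r5=0x39  N=0 Z=0
after  4: r0=0x60 r1=0x05 r2=0xd2 r3=0x59 r4=0x7b r5=0x57  N=0 Z=0
after  5: r0=0x60 r1=0x79 r2=0xd2 r3=0x59 r4=0x7b r5=0x57  N=0 Z=0
after  6: r0=0x60 r1=0x79 r2=0xd2 r3=0x59 r4=0x7b r5=0xf9  N=1 Z=0
-- IRQ taken; context saved, return-PC = 7 --

K = 6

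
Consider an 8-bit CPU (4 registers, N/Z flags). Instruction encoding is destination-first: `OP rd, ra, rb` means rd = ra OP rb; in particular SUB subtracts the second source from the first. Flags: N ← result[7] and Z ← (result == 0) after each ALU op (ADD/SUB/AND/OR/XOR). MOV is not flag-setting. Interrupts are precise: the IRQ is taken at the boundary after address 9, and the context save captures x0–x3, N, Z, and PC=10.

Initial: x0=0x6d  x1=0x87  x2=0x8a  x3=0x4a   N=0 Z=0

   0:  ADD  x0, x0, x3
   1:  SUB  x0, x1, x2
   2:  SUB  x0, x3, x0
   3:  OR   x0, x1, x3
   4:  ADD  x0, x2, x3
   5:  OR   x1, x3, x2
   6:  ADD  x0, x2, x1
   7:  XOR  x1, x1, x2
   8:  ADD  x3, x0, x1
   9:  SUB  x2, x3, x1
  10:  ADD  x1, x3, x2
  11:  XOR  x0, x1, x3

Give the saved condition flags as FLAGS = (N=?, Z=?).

FLAGS = (N=0, Z=0)

after  0: x0=0xb7 x1=0x87 x2=0x8a x3=0x4a  N=1 Z=0
after  1: x0=0xfd x1=0x87 x2=0x8a x3=0x4a  N=1 Z=0
after  2: x0=0x4d x1=0x87 x2=0x8a x3=0x4a  N=0 Z=0
after  3: x0=0xcf x1=0x87 x2=0x8a x3=0x4a  N=1 Z=0
after  4: x0=0xd4 x1=0x87 x2=0x8a x3=0x4a  N=1 Z=0
after  5: x0=0xd4 x1=0xca x2=0x8a x3=0x4a  N=1 Z=0
after  6: x0=0x54 x1=0xca x2=0x8a x3=0x4a  N=0 Z=0
after  7: x0=0x54 x1=0x40 x2=0x8a x3=0x4a  N=0 Z=0
after  8: x0=0x54 x1=0x40 x2=0x8a x3=0x94  N=1 Z=0
after  9: x0=0x54 x1=0x40 x2=0x54 x3=0x94  N=0 Z=0
-- IRQ taken; context saved, return-PC = 10 --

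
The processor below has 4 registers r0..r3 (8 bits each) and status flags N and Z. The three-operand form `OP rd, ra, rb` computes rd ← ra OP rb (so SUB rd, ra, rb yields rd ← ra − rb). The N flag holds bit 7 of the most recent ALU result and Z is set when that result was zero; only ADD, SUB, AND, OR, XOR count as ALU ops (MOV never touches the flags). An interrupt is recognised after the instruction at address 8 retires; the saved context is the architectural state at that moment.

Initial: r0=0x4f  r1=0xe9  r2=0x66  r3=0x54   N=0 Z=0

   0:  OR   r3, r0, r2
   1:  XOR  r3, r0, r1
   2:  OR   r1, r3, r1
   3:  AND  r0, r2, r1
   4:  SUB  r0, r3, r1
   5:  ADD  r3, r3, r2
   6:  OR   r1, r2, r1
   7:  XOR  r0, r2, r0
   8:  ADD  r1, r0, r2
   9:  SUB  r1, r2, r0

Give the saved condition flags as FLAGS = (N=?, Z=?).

FLAGS = (N=0, Z=0)

after  0: r0=0x4f r1=0xe9 r2=0x66 r3=0x6f  N=0 Z=0
after  1: r0=0x4f r1=0xe9 r2=0x66 r3=0xa6  N=1 Z=0
after  2: r0=0x4f r1=0xef r2=0x66 r3=0xa6  N=1 Z=0
after  3: r0=0x66 r1=0xef r2=0x66 r3=0xa6  N=0 Z=0
after  4: r0=0xb7 r1=0xef r2=0x66 r3=0xa6  N=1 Z=0
after  5: r0=0xb7 r1=0xef r2=0x66 r3=0x0c  N=0 Z=0
after  6: r0=0xb7 r1=0xef r2=0x66 r3=0x0c  N=1 Z=0
after  7: r0=0xd1 r1=0xef r2=0x66 r3=0x0c  N=1 Z=0
after  8: r0=0xd1 r1=0x37 r2=0x66 r3=0x0c  N=0 Z=0
-- IRQ taken; context saved, return-PC = 9 --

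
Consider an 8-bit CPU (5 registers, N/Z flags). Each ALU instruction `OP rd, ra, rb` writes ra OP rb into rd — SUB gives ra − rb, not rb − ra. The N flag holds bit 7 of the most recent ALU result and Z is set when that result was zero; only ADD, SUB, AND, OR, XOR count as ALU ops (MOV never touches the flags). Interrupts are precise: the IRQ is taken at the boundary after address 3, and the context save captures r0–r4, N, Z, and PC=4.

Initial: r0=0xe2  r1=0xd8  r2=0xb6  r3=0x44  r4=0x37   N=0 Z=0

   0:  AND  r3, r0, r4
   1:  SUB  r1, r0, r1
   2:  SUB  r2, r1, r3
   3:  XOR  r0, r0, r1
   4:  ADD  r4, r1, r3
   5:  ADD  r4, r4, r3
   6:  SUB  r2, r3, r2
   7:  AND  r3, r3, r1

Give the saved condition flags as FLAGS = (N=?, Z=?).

after  0: r0=0xe2 r1=0xd8 r2=0xb6 r3=0x22 r4=0x37  N=0 Z=0
after  1: r0=0xe2 r1=0x0a r2=0xb6 r3=0x22 r4=0x37  N=0 Z=0
after  2: r0=0xe2 r1=0x0a r2=0xe8 r3=0x22 r4=0x37  N=1 Z=0
after  3: r0=0xe8 r1=0x0a r2=0xe8 r3=0x22 r4=0x37  N=1 Z=0
-- IRQ taken; context saved, return-PC = 4 --

FLAGS = (N=1, Z=0)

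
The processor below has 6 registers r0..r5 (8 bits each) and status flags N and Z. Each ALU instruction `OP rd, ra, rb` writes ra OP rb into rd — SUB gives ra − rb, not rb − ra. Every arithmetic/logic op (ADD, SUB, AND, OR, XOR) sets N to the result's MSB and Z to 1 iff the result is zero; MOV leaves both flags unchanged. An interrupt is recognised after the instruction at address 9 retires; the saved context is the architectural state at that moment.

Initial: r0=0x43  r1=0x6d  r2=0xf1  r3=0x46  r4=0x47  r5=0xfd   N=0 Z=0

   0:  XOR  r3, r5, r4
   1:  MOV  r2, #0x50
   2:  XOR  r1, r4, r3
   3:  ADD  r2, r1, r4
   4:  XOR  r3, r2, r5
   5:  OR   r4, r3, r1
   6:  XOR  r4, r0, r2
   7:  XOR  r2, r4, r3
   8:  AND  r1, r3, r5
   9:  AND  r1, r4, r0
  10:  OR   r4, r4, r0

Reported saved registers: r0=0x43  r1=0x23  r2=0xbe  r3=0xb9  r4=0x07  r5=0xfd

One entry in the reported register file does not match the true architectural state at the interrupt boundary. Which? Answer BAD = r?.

after  0: r0=0x43 r1=0x6d r2=0xf1 r3=0xba r4=0x47 r5=0xfd  N=1 Z=0
after  1: r0=0x43 r1=0x6d r2=0x50 r3=0xba r4=0x47 r5=0xfd  N=1 Z=0
after  2: r0=0x43 r1=0xfd r2=0x50 r3=0xba r4=0x47 r5=0xfd  N=1 Z=0
after  3: r0=0x43 r1=0xfd r2=0x44 r3=0xba r4=0x47 r5=0xfd  N=0 Z=0
after  4: r0=0x43 r1=0xfd r2=0x44 r3=0xb9 r4=0x47 r5=0xfd  N=1 Z=0
after  5: r0=0x43 r1=0xfd r2=0x44 r3=0xb9 r4=0xfd r5=0xfd  N=1 Z=0
after  6: r0=0x43 r1=0xfd r2=0x44 r3=0xb9 r4=0x07 r5=0xfd  N=0 Z=0
after  7: r0=0x43 r1=0xfd r2=0xbe r3=0xb9 r4=0x07 r5=0xfd  N=1 Z=0
after  8: r0=0x43 r1=0xb9 r2=0xbe r3=0xb9 r4=0x07 r5=0xfd  N=1 Z=0
after  9: r0=0x43 r1=0x03 r2=0xbe r3=0xb9 r4=0x07 r5=0xfd  N=0 Z=0
-- IRQ taken; context saved, return-PC = 10 --
mismatch: r1: reported 0x23 vs actual 0x03

BAD = r1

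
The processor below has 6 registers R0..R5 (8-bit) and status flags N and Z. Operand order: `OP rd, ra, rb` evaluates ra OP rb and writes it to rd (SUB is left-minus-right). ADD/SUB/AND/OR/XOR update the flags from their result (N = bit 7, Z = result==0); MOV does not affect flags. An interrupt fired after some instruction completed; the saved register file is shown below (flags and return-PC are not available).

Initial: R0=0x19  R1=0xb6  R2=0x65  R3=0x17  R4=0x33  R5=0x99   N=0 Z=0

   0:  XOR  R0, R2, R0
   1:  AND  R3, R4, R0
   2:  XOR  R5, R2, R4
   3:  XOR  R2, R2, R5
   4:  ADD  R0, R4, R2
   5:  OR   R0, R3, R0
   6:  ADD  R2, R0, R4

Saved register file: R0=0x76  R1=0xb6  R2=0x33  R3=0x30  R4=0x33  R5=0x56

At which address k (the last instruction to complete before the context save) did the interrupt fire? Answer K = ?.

K = 5

after  0: R0=0x7c R1=0xb6 R2=0x65 R3=0x17 R4=0x33 R5=0x99  N=0 Z=0
after  1: R0=0x7c R1=0xb6 R2=0x65 R3=0x30 R4=0x33 R5=0x99  N=0 Z=0
after  2: R0=0x7c R1=0xb6 R2=0x65 R3=0x30 R4=0x33 R5=0x56  N=0 Z=0
after  3: R0=0x7c R1=0xb6 R2=0x33 R3=0x30 R4=0x33 R5=0x56  N=0 Z=0
after  4: R0=0x66 R1=0xb6 R2=0x33 R3=0x30 R4=0x33 R5=0x56  N=0 Z=0
after  5: R0=0x76 R1=0xb6 R2=0x33 R3=0x30 R4=0x33 R5=0x56  N=0 Z=0
-- IRQ taken; context saved, return-PC = 6 --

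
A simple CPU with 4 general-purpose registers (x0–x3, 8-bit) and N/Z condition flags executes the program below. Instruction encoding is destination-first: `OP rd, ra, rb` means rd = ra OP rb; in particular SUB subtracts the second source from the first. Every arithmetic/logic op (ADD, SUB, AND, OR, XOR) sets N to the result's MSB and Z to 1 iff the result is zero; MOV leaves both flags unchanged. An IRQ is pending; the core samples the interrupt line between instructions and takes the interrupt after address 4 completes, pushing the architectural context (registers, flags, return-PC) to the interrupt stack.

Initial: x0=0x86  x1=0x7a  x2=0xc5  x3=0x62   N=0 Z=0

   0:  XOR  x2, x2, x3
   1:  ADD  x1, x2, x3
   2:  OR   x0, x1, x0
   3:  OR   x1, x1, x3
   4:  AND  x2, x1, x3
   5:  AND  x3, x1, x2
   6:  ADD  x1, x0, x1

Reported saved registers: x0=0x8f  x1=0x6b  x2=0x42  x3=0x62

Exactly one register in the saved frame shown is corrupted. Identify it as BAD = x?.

after  0: x0=0x86 x1=0x7a x2=0xa7 x3=0x62  N=1 Z=0
after  1: x0=0x86 x1=0x09 x2=0xa7 x3=0x62  N=0 Z=0
after  2: x0=0x8f x1=0x09 x2=0xa7 x3=0x62  N=1 Z=0
after  3: x0=0x8f x1=0x6b x2=0xa7 x3=0x62  N=0 Z=0
after  4: x0=0x8f x1=0x6b x2=0x62 x3=0x62  N=0 Z=0
-- IRQ taken; context saved, return-PC = 5 --
mismatch: x2: reported 0x42 vs actual 0x62

BAD = x2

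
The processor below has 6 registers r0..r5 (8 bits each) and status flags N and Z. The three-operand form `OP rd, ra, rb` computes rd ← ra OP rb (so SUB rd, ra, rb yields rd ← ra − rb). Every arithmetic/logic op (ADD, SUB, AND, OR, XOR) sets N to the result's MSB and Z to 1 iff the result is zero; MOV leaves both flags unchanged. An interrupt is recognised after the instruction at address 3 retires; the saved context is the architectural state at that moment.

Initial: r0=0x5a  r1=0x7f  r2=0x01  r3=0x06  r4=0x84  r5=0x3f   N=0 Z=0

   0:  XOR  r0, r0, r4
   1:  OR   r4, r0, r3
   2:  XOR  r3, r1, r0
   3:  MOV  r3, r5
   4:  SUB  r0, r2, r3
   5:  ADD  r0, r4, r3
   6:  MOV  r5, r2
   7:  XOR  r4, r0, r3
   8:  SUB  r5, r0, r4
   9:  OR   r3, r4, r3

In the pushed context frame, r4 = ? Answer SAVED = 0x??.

after  0: r0=0xde r1=0x7f r2=0x01 r3=0x06 r4=0x84 r5=0x3f  N=1 Z=0
after  1: r0=0xde r1=0x7f r2=0x01 r3=0x06 r4=0xde r5=0x3f  N=1 Z=0
after  2: r0=0xde r1=0x7f r2=0x01 r3=0xa1 r4=0xde r5=0x3f  N=1 Z=0
after  3: r0=0xde r1=0x7f r2=0x01 r3=0x3f r4=0xde r5=0x3f  N=1 Z=0
-- IRQ taken; context saved, return-PC = 4 --

SAVED = 0xde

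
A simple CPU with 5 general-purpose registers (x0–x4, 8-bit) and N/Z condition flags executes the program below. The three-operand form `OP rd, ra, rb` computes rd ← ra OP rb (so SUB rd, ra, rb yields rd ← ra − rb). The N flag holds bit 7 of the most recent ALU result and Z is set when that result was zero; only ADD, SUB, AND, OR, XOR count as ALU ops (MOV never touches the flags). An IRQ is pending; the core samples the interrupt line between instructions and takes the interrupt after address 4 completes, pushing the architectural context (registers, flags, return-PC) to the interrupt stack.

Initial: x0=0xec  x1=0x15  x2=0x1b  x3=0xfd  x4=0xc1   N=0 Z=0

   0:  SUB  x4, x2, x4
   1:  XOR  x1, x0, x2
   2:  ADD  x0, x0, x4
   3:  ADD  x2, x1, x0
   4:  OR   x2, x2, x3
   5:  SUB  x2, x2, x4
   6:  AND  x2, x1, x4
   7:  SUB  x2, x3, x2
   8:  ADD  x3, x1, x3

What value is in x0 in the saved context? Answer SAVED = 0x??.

SAVED = 0x46

after  0: x0=0xec x1=0x15 x2=0x1b x3=0xfd x4=0x5a  N=0 Z=0
after  1: x0=0xec x1=0xf7 x2=0x1b x3=0xfd x4=0x5a  N=1 Z=0
after  2: x0=0x46 x1=0xf7 x2=0x1b x3=0xfd x4=0x5a  N=0 Z=0
after  3: x0=0x46 x1=0xf7 x2=0x3d x3=0xfd x4=0x5a  N=0 Z=0
after  4: x0=0x46 x1=0xf7 x2=0xfd x3=0xfd x4=0x5a  N=1 Z=0
-- IRQ taken; context saved, return-PC = 5 --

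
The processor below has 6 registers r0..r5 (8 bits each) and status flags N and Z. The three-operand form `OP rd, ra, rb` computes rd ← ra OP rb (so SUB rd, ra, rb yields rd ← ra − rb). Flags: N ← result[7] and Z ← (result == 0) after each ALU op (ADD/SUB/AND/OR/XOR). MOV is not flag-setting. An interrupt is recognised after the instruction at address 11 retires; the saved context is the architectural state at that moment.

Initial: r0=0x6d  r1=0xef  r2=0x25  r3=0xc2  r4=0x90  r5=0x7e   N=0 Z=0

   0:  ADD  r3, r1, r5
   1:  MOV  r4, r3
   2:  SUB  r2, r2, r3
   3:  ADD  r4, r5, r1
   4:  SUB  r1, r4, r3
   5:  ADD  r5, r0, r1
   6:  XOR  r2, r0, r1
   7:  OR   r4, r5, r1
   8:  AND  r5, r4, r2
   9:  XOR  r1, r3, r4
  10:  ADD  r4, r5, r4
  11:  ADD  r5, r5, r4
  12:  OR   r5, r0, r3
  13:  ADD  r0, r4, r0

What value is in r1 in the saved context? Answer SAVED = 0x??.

after  0: r0=0x6d r1=0xef r2=0x25 r3=0x6d r4=0x90 r5=0x7e  N=0 Z=0
after  1: r0=0x6d r1=0xef r2=0x25 r3=0x6d r4=0x6d r5=0x7e  N=0 Z=0
after  2: r0=0x6d r1=0xef r2=0xb8 r3=0x6d r4=0x6d r5=0x7e  N=1 Z=0
after  3: r0=0x6d r1=0xef r2=0xb8 r3=0x6d r4=0x6d r5=0x7e  N=0 Z=0
after  4: r0=0x6d r1=0x00 r2=0xb8 r3=0x6d r4=0x6d r5=0x7e  N=0 Z=1
after  5: r0=0x6d r1=0x00 r2=0xb8 r3=0x6d r4=0x6d r5=0x6d  N=0 Z=0
after  6: r0=0x6d r1=0x00 r2=0x6d r3=0x6d r4=0x6d r5=0x6d  N=0 Z=0
after  7: r0=0x6d r1=0x00 r2=0x6d r3=0x6d r4=0x6d r5=0x6d  N=0 Z=0
after  8: r0=0x6d r1=0x00 r2=0x6d r3=0x6d r4=0x6d r5=0x6d  N=0 Z=0
after  9: r0=0x6d r1=0x00 r2=0x6d r3=0x6d r4=0x6d r5=0x6d  N=0 Z=1
after 10: r0=0x6d r1=0x00 r2=0x6d r3=0x6d r4=0xda r5=0x6d  N=1 Z=0
after 11: r0=0x6d r1=0x00 r2=0x6d r3=0x6d r4=0xda r5=0x47  N=0 Z=0
-- IRQ taken; context saved, return-PC = 12 --

SAVED = 0x00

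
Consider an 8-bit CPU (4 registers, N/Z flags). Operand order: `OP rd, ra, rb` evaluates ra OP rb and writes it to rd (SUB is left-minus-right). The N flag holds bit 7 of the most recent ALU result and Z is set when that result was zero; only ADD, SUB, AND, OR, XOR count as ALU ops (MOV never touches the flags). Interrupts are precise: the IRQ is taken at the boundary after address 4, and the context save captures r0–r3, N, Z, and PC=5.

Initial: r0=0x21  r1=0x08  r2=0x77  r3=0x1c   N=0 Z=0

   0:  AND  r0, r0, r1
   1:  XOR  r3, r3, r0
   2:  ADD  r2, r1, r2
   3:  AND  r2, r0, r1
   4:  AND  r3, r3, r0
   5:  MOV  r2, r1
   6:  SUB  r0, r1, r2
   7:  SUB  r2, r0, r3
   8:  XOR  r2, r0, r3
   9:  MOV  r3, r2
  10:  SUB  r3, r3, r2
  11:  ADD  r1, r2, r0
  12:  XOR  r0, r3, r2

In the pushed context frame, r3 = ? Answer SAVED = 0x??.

SAVED = 0x00

after  0: r0=0x00 r1=0x08 r2=0x77 r3=0x1c  N=0 Z=1
after  1: r0=0x00 r1=0x08 r2=0x77 r3=0x1c  N=0 Z=0
after  2: r0=0x00 r1=0x08 r2=0x7f r3=0x1c  N=0 Z=0
after  3: r0=0x00 r1=0x08 r2=0x00 r3=0x1c  N=0 Z=1
after  4: r0=0x00 r1=0x08 r2=0x00 r3=0x00  N=0 Z=1
-- IRQ taken; context saved, return-PC = 5 --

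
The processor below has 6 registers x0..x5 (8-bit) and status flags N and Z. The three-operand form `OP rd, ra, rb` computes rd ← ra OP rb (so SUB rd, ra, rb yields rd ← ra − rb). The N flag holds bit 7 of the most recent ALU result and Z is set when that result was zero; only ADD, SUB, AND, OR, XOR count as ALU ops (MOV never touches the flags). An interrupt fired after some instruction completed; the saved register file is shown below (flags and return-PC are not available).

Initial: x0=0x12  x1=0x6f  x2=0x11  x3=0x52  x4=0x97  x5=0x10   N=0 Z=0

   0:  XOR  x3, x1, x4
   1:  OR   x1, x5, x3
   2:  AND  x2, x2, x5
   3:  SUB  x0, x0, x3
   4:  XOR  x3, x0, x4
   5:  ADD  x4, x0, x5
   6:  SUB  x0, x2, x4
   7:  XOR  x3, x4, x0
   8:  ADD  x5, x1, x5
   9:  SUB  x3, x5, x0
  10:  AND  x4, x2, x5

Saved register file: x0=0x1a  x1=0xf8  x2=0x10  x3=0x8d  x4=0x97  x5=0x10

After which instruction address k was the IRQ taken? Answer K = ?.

after  0: x0=0x12 x1=0x6f x2=0x11 x3=0xf8 x4=0x97 x5=0x10  N=1 Z=0
after  1: x0=0x12 x1=0xf8 x2=0x11 x3=0xf8 x4=0x97 x5=0x10  N=1 Z=0
after  2: x0=0x12 x1=0xf8 x2=0x10 x3=0xf8 x4=0x97 x5=0x10  N=0 Z=0
after  3: x0=0x1a x1=0xf8 x2=0x10 x3=0xf8 x4=0x97 x5=0x10  N=0 Z=0
after  4: x0=0x1a x1=0xf8 x2=0x10 x3=0x8d x4=0x97 x5=0x10  N=1 Z=0
-- IRQ taken; context saved, return-PC = 5 --

K = 4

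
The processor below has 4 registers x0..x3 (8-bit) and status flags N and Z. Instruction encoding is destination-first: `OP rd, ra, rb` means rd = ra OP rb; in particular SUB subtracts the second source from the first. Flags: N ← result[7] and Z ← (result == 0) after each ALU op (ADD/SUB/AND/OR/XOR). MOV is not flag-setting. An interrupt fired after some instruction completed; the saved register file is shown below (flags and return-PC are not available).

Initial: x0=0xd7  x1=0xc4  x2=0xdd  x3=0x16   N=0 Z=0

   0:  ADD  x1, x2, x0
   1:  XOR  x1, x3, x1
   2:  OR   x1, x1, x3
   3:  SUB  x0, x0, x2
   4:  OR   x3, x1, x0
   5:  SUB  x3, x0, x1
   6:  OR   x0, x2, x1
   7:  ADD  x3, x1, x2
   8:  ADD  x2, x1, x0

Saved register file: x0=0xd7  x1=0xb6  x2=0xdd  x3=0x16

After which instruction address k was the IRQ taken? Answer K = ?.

after  0: x0=0xd7 x1=0xb4 x2=0xdd x3=0x16  N=1 Z=0
after  1: x0=0xd7 x1=0xa2 x2=0xdd x3=0x16  N=1 Z=0
after  2: x0=0xd7 x1=0xb6 x2=0xdd x3=0x16  N=1 Z=0
-- IRQ taken; context saved, return-PC = 3 --

K = 2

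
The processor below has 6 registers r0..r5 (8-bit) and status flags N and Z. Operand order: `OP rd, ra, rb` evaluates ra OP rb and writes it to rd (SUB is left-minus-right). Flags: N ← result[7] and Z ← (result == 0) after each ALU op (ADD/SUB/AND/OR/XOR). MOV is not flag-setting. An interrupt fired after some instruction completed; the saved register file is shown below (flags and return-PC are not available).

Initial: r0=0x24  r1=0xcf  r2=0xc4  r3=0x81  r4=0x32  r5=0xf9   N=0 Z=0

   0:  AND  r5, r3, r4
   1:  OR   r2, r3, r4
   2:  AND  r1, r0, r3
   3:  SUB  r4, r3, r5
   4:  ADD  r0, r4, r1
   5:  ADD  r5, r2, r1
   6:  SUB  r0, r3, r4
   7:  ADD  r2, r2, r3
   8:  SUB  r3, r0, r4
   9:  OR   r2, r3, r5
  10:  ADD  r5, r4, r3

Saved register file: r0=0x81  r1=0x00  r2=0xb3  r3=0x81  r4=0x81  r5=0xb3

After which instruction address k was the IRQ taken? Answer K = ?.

after  0: r0=0x24 r1=0xcf r2=0xc4 r3=0x81 r4=0x32 r5=0x00  N=0 Z=1
after  1: r0=0x24 r1=0xcf r2=0xb3 r3=0x81 r4=0x32 r5=0x00  N=1 Z=0
after  2: r0=0x24 r1=0x00 r2=0xb3 r3=0x81 r4=0x32 r5=0x00  N=0 Z=1
after  3: r0=0x24 r1=0x00 r2=0xb3 r3=0x81 r4=0x81 r5=0x00  N=1 Z=0
after  4: r0=0x81 r1=0x00 r2=0xb3 r3=0x81 r4=0x81 r5=0x00  N=1 Z=0
after  5: r0=0x81 r1=0x00 r2=0xb3 r3=0x81 r4=0x81 r5=0xb3  N=1 Z=0
-- IRQ taken; context saved, return-PC = 6 --

K = 5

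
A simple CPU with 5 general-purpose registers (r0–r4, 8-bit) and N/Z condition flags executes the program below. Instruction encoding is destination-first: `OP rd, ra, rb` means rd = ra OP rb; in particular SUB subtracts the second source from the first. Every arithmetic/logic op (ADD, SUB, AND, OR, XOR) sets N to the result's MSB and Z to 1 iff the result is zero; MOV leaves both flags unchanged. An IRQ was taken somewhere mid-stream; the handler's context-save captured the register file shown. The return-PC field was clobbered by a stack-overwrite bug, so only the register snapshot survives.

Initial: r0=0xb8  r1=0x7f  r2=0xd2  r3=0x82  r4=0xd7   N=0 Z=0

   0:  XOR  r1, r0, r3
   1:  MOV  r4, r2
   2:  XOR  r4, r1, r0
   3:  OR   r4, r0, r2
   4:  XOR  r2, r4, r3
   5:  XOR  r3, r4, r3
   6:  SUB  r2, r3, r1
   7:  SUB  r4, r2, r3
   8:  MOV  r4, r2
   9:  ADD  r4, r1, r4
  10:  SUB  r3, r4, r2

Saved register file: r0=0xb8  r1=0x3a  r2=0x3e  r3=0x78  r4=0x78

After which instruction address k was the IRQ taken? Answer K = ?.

after  0: r0=0xb8 r1=0x3a r2=0xd2 r3=0x82 r4=0xd7  N=0 Z=0
after  1: r0=0xb8 r1=0x3a r2=0xd2 r3=0x82 r4=0xd2  N=0 Z=0
after  2: r0=0xb8 r1=0x3a r2=0xd2 r3=0x82 r4=0x82  N=1 Z=0
after  3: r0=0xb8 r1=0x3a r2=0xd2 r3=0x82 r4=0xfa  N=1 Z=0
after  4: r0=0xb8 r1=0x3a r2=0x78 r3=0x82 r4=0xfa  N=0 Z=0
after  5: r0=0xb8 r1=0x3a r2=0x78 r3=0x78 r4=0xfa  N=0 Z=0
after  6: r0=0xb8 r1=0x3a r2=0x3e r3=0x78 r4=0xfa  N=0 Z=0
after  7: r0=0xb8 r1=0x3a r2=0x3e r3=0x78 r4=0xc6  N=1 Z=0
after  8: r0=0xb8 r1=0x3a r2=0x3e r3=0x78 r4=0x3e  N=1 Z=0
after  9: r0=0xb8 r1=0x3a r2=0x3e r3=0x78 r4=0x78  N=0 Z=0
-- IRQ taken; context saved, return-PC = 10 --

K = 9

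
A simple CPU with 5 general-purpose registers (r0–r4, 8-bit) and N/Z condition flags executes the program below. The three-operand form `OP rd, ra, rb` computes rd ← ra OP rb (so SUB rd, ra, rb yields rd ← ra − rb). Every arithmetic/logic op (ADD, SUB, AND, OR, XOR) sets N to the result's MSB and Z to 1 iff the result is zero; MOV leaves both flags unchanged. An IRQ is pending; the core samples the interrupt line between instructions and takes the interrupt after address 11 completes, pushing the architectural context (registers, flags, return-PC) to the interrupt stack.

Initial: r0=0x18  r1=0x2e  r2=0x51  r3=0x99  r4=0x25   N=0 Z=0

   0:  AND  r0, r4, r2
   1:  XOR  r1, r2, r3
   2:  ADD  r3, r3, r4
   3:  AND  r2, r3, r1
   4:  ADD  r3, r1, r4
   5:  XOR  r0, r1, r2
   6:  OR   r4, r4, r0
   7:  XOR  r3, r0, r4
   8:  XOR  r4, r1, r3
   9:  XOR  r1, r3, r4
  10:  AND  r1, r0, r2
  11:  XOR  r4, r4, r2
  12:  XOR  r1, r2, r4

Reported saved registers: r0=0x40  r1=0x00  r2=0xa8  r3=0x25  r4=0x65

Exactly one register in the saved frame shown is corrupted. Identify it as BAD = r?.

BAD = r2

after  0: r0=0x01 r1=0x2e r2=0x51 r3=0x99 r4=0x25  N=0 Z=0
after  1: r0=0x01 r1=0xc8 r2=0x51 r3=0x99 r4=0x25  N=1 Z=0
after  2: r0=0x01 r1=0xc8 r2=0x51 r3=0xbe r4=0x25  N=1 Z=0
after  3: r0=0x01 r1=0xc8 r2=0x88 r3=0xbe r4=0x25  N=1 Z=0
after  4: r0=0x01 r1=0xc8 r2=0x88 r3=0xed r4=0x25  N=1 Z=0
after  5: r0=0x40 r1=0xc8 r2=0x88 r3=0xed r4=0x25  N=0 Z=0
after  6: r0=0x40 r1=0xc8 r2=0x88 r3=0xed r4=0x65  N=0 Z=0
after  7: r0=0x40 r1=0xc8 r2=0x88 r3=0x25 r4=0x65  N=0 Z=0
after  8: r0=0x40 r1=0xc8 r2=0x88 r3=0x25 r4=0xed  N=1 Z=0
after  9: r0=0x40 r1=0xc8 r2=0x88 r3=0x25 r4=0xed  N=1 Z=0
after 10: r0=0x40 r1=0x00 r2=0x88 r3=0x25 r4=0xed  N=0 Z=1
after 11: r0=0x40 r1=0x00 r2=0x88 r3=0x25 r4=0x65  N=0 Z=0
-- IRQ taken; context saved, return-PC = 12 --
mismatch: r2: reported 0xa8 vs actual 0x88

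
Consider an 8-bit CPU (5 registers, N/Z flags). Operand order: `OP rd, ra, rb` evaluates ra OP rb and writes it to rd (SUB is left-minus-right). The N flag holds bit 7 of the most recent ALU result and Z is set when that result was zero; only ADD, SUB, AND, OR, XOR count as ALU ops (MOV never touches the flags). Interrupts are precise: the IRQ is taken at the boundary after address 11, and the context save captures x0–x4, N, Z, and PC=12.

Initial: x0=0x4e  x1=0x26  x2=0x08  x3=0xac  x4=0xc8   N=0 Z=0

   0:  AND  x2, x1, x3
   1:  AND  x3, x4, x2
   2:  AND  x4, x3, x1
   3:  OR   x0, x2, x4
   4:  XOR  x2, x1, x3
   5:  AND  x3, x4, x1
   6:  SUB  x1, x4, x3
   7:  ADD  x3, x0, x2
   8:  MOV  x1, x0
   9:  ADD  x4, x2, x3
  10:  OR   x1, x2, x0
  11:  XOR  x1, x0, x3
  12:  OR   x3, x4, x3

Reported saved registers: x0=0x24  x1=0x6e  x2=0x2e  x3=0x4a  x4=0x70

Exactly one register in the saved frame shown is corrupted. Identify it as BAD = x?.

after  0: x0=0x4e x1=0x26 x2=0x24 x3=0xac x4=0xc8  N=0 Z=0
after  1: x0=0x4e x1=0x26 x2=0x24 x3=0x00 x4=0xc8  N=0 Z=1
after  2: x0=0x4e x1=0x26 x2=0x24 x3=0x00 x4=0x00  N=0 Z=1
after  3: x0=0x24 x1=0x26 x2=0x24 x3=0x00 x4=0x00  N=0 Z=0
after  4: x0=0x24 x1=0x26 x2=0x26 x3=0x00 x4=0x00  N=0 Z=0
after  5: x0=0x24 x1=0x26 x2=0x26 x3=0x00 x4=0x00  N=0 Z=1
after  6: x0=0x24 x1=0x00 x2=0x26 x3=0x00 x4=0x00  N=0 Z=1
after  7: x0=0x24 x1=0x00 x2=0x26 x3=0x4a x4=0x00  N=0 Z=0
after  8: x0=0x24 x1=0x24 x2=0x26 x3=0x4a x4=0x00  N=0 Z=0
after  9: x0=0x24 x1=0x24 x2=0x26 x3=0x4a x4=0x70  N=0 Z=0
after 10: x0=0x24 x1=0x26 x2=0x26 x3=0x4a x4=0x70  N=0 Z=0
after 11: x0=0x24 x1=0x6e x2=0x26 x3=0x4a x4=0x70  N=0 Z=0
-- IRQ taken; context saved, return-PC = 12 --
mismatch: x2: reported 0x2e vs actual 0x26

BAD = x2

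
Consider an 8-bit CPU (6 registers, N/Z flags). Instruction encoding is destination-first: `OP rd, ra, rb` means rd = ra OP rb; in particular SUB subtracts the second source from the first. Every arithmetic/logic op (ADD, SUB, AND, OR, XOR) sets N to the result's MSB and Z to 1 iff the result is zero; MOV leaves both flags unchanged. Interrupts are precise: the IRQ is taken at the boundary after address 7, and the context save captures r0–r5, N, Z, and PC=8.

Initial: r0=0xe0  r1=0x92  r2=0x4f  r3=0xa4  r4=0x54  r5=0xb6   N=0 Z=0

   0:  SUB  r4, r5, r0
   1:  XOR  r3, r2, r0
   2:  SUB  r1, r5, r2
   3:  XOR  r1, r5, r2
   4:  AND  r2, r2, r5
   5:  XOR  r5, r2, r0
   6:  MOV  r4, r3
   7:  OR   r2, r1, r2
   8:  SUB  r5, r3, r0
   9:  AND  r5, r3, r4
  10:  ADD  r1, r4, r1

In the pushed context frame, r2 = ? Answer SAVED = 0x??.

after  0: r0=0xe0 r1=0x92 r2=0x4f r3=0xa4 r4=0xd6 r5=0xb6  N=1 Z=0
after  1: r0=0xe0 r1=0x92 r2=0x4f r3=0xaf r4=0xd6 r5=0xb6  N=1 Z=0
after  2: r0=0xe0 r1=0x67 r2=0x4f r3=0xaf r4=0xd6 r5=0xb6  N=0 Z=0
after  3: r0=0xe0 r1=0xf9 r2=0x4f r3=0xaf r4=0xd6 r5=0xb6  N=1 Z=0
after  4: r0=0xe0 r1=0xf9 r2=0x06 r3=0xaf r4=0xd6 r5=0xb6  N=0 Z=0
after  5: r0=0xe0 r1=0xf9 r2=0x06 r3=0xaf r4=0xd6 r5=0xe6  N=1 Z=0
after  6: r0=0xe0 r1=0xf9 r2=0x06 r3=0xaf r4=0xaf r5=0xe6  N=1 Z=0
after  7: r0=0xe0 r1=0xf9 r2=0xff r3=0xaf r4=0xaf r5=0xe6  N=1 Z=0
-- IRQ taken; context saved, return-PC = 8 --

SAVED = 0xff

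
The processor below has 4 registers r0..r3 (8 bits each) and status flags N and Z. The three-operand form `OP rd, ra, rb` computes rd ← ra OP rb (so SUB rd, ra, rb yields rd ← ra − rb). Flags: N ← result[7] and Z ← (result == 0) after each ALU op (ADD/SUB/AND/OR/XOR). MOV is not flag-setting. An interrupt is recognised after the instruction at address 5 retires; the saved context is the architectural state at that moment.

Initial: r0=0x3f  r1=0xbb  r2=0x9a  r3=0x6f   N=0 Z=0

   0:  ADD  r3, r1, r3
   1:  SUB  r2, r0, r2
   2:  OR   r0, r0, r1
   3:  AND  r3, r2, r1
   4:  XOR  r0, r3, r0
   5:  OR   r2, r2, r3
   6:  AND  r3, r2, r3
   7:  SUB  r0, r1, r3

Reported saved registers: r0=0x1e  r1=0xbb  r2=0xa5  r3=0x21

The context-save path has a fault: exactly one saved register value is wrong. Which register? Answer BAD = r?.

after  0: r0=0x3f r1=0xbb r2=0x9a r3=0x2a  N=0 Z=0
after  1: r0=0x3f r1=0xbb r2=0xa5 r3=0x2a  N=1 Z=0
after  2: r0=0xbf r1=0xbb r2=0xa5 r3=0x2a  N=1 Z=0
after  3: r0=0xbf r1=0xbb r2=0xa5 r3=0xa1  N=1 Z=0
after  4: r0=0x1e r1=0xbb r2=0xa5 r3=0xa1  N=0 Z=0
after  5: r0=0x1e r1=0xbb r2=0xa5 r3=0xa1  N=1 Z=0
-- IRQ taken; context saved, return-PC = 6 --
mismatch: r3: reported 0x21 vs actual 0xa1

BAD = r3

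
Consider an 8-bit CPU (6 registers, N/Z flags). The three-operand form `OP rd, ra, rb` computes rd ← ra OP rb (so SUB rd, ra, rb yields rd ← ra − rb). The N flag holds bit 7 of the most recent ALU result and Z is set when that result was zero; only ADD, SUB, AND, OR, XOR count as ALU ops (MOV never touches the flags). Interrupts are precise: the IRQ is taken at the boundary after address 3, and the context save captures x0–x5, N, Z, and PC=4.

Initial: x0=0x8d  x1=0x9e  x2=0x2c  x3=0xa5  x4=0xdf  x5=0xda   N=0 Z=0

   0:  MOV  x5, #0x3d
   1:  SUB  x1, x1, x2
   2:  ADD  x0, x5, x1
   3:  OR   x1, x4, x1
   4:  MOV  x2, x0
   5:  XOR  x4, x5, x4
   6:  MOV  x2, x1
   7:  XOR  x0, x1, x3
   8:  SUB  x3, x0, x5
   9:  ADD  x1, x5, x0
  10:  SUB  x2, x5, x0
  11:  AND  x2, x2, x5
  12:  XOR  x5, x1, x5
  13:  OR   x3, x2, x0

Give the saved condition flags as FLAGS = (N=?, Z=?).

after  0: x0=0x8d x1=0x9e x2=0x2c x3=0xa5 x4=0xdf x5=0x3d  N=0 Z=0
after  1: x0=0x8d x1=0x72 x2=0x2c x3=0xa5 x4=0xdf x5=0x3d  N=0 Z=0
after  2: x0=0xaf x1=0x72 x2=0x2c x3=0xa5 x4=0xdf x5=0x3d  N=1 Z=0
after  3: x0=0xaf x1=0xff x2=0x2c x3=0xa5 x4=0xdf x5=0x3d  N=1 Z=0
-- IRQ taken; context saved, return-PC = 4 --

FLAGS = (N=1, Z=0)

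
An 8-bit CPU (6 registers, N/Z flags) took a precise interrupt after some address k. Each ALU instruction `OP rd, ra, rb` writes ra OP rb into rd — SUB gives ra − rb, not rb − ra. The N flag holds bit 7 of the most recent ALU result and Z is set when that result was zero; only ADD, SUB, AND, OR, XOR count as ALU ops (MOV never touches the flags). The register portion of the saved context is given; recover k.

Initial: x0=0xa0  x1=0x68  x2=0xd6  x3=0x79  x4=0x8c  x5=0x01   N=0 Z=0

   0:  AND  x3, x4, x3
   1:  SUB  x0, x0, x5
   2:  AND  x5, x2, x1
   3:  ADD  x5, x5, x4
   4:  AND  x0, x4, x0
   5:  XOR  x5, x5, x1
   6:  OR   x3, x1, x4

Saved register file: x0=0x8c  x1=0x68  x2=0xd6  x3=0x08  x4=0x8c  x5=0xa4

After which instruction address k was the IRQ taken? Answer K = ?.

after  0: x0=0xa0 x1=0x68 x2=0xd6 x3=0x08 x4=0x8c x5=0x01  N=0 Z=0
after  1: x0=0x9f x1=0x68 x2=0xd6 x3=0x08 x4=0x8c x5=0x01  N=1 Z=0
after  2: x0=0x9f x1=0x68 x2=0xd6 x3=0x08 x4=0x8c x5=0x40  N=0 Z=0
after  3: x0=0x9f x1=0x68 x2=0xd6 x3=0x08 x4=0x8c x5=0xcc  N=1 Z=0
after  4: x0=0x8c x1=0x68 x2=0xd6 x3=0x08 x4=0x8c x5=0xcc  N=1 Z=0
after  5: x0=0x8c x1=0x68 x2=0xd6 x3=0x08 x4=0x8c x5=0xa4  N=1 Z=0
-- IRQ taken; context saved, return-PC = 6 --

K = 5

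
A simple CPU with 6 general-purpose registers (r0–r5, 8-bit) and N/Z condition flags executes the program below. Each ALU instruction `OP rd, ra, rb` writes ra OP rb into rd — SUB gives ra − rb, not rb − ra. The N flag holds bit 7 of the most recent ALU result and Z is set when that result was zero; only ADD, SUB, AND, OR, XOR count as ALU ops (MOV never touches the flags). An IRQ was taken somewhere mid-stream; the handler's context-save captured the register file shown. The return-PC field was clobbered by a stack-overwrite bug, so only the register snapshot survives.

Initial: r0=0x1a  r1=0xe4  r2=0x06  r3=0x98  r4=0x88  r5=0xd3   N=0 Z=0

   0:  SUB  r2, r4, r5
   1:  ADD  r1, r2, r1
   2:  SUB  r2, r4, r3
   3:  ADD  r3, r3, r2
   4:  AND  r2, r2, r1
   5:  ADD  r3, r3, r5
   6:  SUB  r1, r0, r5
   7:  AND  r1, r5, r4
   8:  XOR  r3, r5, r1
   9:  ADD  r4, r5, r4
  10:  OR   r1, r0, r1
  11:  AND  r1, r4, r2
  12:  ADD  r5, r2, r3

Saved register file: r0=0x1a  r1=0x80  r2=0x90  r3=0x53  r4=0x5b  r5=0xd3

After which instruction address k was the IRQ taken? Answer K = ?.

K = 9

after  0: r0=0x1a r1=0xe4 r2=0xb5 r3=0x98 r4=0x88 r5=0xd3  N=1 Z=0
after  1: r0=0x1a r1=0x99 r2=0xb5 r3=0x98 r4=0x88 r5=0xd3  N=1 Z=0
after  2: r0=0x1a r1=0x99 r2=0xf0 r3=0x98 r4=0x88 r5=0xd3  N=1 Z=0
after  3: r0=0x1a r1=0x99 r2=0xf0 r3=0x88 r4=0x88 r5=0xd3  N=1 Z=0
after  4: r0=0x1a r1=0x99 r2=0x90 r3=0x88 r4=0x88 r5=0xd3  N=1 Z=0
after  5: r0=0x1a r1=0x99 r2=0x90 r3=0x5b r4=0x88 r5=0xd3  N=0 Z=0
after  6: r0=0x1a r1=0x47 r2=0x90 r3=0x5b r4=0x88 r5=0xd3  N=0 Z=0
after  7: r0=0x1a r1=0x80 r2=0x90 r3=0x5b r4=0x88 r5=0xd3  N=1 Z=0
after  8: r0=0x1a r1=0x80 r2=0x90 r3=0x53 r4=0x88 r5=0xd3  N=0 Z=0
after  9: r0=0x1a r1=0x80 r2=0x90 r3=0x53 r4=0x5b r5=0xd3  N=0 Z=0
-- IRQ taken; context saved, return-PC = 10 --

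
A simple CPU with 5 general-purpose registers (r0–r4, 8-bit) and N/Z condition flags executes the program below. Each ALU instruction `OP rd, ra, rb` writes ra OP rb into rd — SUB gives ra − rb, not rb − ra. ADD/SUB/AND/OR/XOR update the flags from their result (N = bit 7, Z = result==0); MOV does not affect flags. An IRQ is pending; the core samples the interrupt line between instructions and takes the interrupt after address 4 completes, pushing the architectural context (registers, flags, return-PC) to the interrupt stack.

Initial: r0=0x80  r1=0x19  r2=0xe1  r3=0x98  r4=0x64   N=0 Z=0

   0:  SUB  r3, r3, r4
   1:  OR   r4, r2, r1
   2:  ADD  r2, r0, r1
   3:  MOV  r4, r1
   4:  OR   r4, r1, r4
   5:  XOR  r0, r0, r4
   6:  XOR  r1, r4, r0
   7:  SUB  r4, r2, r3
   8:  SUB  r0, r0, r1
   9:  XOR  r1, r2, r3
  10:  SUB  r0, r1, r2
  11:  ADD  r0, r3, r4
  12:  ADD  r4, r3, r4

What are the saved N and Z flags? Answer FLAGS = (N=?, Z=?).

after  0: r0=0x80 r1=0x19 r2=0xe1 r3=0x34 r4=0x64  N=0 Z=0
after  1: r0=0x80 r1=0x19 r2=0xe1 r3=0x34 r4=0xf9  N=1 Z=0
after  2: r0=0x80 r1=0x19 r2=0x99 r3=0x34 r4=0xf9  N=1 Z=0
after  3: r0=0x80 r1=0x19 r2=0x99 r3=0x34 r4=0x19  N=1 Z=0
after  4: r0=0x80 r1=0x19 r2=0x99 r3=0x34 r4=0x19  N=0 Z=0
-- IRQ taken; context saved, return-PC = 5 --

FLAGS = (N=0, Z=0)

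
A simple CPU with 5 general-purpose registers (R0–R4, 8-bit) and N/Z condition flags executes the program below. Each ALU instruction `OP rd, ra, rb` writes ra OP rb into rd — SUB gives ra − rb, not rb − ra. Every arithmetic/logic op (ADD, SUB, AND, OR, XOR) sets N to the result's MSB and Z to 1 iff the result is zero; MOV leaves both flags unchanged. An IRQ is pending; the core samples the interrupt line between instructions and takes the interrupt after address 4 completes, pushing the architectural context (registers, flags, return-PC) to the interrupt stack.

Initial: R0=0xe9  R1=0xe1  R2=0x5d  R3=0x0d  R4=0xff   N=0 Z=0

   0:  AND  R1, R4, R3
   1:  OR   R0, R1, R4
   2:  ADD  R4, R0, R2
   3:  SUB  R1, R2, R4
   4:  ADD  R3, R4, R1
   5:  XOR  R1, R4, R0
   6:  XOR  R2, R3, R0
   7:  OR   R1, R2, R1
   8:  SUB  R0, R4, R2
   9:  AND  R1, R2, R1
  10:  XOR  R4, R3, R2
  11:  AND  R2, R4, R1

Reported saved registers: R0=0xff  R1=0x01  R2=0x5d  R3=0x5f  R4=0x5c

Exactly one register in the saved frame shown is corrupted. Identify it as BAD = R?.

after  0: R0=0xe9 R1=0x0d R2=0x5d R3=0x0d R4=0xff  N=0 Z=0
after  1: R0=0xff R1=0x0d R2=0x5d R3=0x0d R4=0xff  N=1 Z=0
after  2: R0=0xff R1=0x0d R2=0x5d R3=0x0d R4=0x5c  N=0 Z=0
after  3: R0=0xff R1=0x01 R2=0x5d R3=0x0d R4=0x5c  N=0 Z=0
after  4: R0=0xff R1=0x01 R2=0x5d R3=0x5d R4=0x5c  N=0 Z=0
-- IRQ taken; context saved, return-PC = 5 --
mismatch: R3: reported 0x5f vs actual 0x5d

BAD = R3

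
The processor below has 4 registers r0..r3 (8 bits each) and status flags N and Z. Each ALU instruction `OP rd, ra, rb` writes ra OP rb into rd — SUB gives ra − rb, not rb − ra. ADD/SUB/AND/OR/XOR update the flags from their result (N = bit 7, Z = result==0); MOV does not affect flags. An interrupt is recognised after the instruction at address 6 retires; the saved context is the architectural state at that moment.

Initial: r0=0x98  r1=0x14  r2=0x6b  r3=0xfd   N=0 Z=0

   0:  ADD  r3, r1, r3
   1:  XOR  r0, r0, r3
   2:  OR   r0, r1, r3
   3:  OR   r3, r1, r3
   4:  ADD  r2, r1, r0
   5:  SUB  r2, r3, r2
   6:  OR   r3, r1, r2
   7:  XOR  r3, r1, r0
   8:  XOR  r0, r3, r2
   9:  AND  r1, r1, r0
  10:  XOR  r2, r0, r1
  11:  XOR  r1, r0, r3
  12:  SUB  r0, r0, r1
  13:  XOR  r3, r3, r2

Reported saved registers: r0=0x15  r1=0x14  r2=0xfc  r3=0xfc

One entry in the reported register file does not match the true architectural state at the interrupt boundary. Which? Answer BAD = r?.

BAD = r2

after  0: r0=0x98 r1=0x14 r2=0x6b r3=0x11  N=0 Z=0
after  1: r0=0x89 r1=0x14 r2=0x6b r3=0x11  N=1 Z=0
after  2: r0=0x15 r1=0x14 r2=0x6b r3=0x11  N=0 Z=0
after  3: r0=0x15 r1=0x14 r2=0x6b r3=0x15  N=0 Z=0
after  4: r0=0x15 r1=0x14 r2=0x29 r3=0x15  N=0 Z=0
after  5: r0=0x15 r1=0x14 r2=0xec r3=0x15  N=1 Z=0
after  6: r0=0x15 r1=0x14 r2=0xec r3=0xfc  N=1 Z=0
-- IRQ taken; context saved, return-PC = 7 --
mismatch: r2: reported 0xfc vs actual 0xec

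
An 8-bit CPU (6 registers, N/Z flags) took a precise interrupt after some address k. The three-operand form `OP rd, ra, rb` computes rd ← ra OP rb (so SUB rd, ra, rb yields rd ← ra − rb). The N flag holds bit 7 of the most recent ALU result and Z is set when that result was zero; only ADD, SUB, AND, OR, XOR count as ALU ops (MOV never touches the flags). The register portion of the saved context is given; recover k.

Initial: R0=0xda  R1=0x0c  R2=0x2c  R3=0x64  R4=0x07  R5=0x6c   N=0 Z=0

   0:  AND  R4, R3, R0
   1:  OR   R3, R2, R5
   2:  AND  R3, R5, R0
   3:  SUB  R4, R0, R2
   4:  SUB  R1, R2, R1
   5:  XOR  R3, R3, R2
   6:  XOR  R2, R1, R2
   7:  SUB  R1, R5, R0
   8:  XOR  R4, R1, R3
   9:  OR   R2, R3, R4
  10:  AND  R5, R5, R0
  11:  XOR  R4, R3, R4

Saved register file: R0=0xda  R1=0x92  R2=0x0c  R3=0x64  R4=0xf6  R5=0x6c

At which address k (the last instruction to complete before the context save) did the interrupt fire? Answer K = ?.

after  0: R0=0xda R1=0x0c R2=0x2c R3=0x64 R4=0x40 R5=0x6c  N=0 Z=0
after  1: R0=0xda R1=0x0c R2=0x2c R3=0x6c R4=0x40 R5=0x6c  N=0 Z=0
after  2: R0=0xda R1=0x0c R2=0x2c R3=0x48 R4=0x40 R5=0x6c  N=0 Z=0
after  3: R0=0xda R1=0x0c R2=0x2c R3=0x48 R4=0xae R5=0x6c  N=1 Z=0
after  4: R0=0xda R1=0x20 R2=0x2c R3=0x48 R4=0xae R5=0x6c  N=0 Z=0
after  5: R0=0xda R1=0x20 R2=0x2c R3=0x64 R4=0xae R5=0x6c  N=0 Z=0
after  6: R0=0xda R1=0x20 R2=0x0c R3=0x64 R4=0xae R5=0x6c  N=0 Z=0
after  7: R0=0xda R1=0x92 R2=0x0c R3=0x64 R4=0xae R5=0x6c  N=1 Z=0
after  8: R0=0xda R1=0x92 R2=0x0c R3=0x64 R4=0xf6 R5=0x6c  N=1 Z=0
-- IRQ taken; context saved, return-PC = 9 --

K = 8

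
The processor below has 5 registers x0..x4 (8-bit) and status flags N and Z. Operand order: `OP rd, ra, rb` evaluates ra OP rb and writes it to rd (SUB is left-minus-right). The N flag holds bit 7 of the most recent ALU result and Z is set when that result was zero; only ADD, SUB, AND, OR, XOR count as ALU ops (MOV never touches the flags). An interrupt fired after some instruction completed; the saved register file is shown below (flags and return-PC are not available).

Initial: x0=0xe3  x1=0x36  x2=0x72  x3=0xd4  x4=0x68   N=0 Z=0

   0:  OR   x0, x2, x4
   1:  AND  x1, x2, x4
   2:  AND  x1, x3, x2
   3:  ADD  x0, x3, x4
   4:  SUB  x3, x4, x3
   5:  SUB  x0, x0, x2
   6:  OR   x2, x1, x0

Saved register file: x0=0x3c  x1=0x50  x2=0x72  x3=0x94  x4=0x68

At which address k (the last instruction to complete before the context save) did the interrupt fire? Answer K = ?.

after  0: x0=0x7a x1=0x36 x2=0x72 x3=0xd4 x4=0x68  N=0 Z=0
after  1: x0=0x7a x1=0x60 x2=0x72 x3=0xd4 x4=0x68  N=0 Z=0
after  2: x0=0x7a x1=0x50 x2=0x72 x3=0xd4 x4=0x68  N=0 Z=0
after  3: x0=0x3c x1=0x50 x2=0x72 x3=0xd4 x4=0x68  N=0 Z=0
after  4: x0=0x3c x1=0x50 x2=0x72 x3=0x94 x4=0x68  N=1 Z=0
-- IRQ taken; context saved, return-PC = 5 --

K = 4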